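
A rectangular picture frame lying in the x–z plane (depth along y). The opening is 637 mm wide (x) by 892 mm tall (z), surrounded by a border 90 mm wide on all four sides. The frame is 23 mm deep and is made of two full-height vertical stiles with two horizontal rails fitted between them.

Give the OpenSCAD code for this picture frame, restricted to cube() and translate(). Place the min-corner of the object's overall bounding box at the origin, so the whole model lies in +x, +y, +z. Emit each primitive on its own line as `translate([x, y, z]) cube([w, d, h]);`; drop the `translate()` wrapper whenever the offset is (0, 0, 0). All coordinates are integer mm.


cube([90, 23, 1072]);
translate([727, 0, 0]) cube([90, 23, 1072]);
translate([90, 0, 0]) cube([637, 23, 90]);
translate([90, 0, 982]) cube([637, 23, 90]);


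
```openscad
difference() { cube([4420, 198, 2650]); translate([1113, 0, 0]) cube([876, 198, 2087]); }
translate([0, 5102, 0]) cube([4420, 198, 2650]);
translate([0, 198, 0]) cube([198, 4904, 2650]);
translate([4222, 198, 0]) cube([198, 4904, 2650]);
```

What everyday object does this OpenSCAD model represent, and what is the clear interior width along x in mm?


A single room. The interior width is 4024 mm.

Four walls enclosing a rectangle with a door in the front wall — a room. Outside width 4420 minus two 198 mm walls gives 4024 mm.


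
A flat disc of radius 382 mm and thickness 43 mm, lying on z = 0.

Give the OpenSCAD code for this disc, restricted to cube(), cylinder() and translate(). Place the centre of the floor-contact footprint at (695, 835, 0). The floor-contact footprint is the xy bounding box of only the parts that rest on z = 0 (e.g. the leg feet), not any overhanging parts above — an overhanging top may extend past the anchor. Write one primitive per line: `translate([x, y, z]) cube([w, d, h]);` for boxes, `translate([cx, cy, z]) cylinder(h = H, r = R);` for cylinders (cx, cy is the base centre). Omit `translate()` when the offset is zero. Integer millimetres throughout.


translate([695, 835, 0]) cylinder(h = 43, r = 382);


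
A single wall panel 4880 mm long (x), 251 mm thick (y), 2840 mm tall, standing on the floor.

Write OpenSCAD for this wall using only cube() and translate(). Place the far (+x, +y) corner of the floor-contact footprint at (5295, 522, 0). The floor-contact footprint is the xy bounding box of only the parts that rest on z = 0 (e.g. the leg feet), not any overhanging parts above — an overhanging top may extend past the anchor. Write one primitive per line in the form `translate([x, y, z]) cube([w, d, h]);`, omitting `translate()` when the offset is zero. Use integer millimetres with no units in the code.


translate([415, 271, 0]) cube([4880, 251, 2840]);


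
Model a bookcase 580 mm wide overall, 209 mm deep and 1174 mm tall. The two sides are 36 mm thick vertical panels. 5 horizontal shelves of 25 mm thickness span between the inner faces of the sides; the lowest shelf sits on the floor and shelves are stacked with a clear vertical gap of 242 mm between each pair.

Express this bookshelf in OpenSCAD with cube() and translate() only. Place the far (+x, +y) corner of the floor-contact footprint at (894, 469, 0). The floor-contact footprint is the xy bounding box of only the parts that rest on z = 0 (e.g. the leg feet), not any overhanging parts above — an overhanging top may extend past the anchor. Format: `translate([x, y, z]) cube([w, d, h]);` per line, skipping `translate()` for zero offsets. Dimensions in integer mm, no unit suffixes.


translate([314, 260, 0]) cube([36, 209, 1174]);
translate([858, 260, 0]) cube([36, 209, 1174]);
translate([350, 260, 0]) cube([508, 209, 25]);
translate([350, 260, 267]) cube([508, 209, 25]);
translate([350, 260, 534]) cube([508, 209, 25]);
translate([350, 260, 801]) cube([508, 209, 25]);
translate([350, 260, 1068]) cube([508, 209, 25]);


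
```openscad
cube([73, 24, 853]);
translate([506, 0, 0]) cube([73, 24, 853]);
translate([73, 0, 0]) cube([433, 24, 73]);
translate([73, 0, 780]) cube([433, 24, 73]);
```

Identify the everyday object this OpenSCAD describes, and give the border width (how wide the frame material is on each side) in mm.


A picture frame. The border width is 73 mm.

Four thin pieces enclosing a rectangular opening — a picture frame. The two full-height stiles are 853 mm tall; the top rail sits at z = 780 and is 73 mm tall, so the border above the opening is 853 − 780 = 73 mm, matching the stile x-width.


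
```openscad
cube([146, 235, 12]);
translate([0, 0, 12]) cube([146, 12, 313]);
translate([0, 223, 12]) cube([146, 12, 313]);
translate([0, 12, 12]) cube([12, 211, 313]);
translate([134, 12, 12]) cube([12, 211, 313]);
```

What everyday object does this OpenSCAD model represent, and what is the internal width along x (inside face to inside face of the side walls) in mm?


An open box. The internal width is 122 mm.

A 146×235 base slab with four walls standing on it — an open box. The base is 146 mm wide and the walls are 12 mm thick, so the internal width is 146 − 2 × 12 = 122 mm.


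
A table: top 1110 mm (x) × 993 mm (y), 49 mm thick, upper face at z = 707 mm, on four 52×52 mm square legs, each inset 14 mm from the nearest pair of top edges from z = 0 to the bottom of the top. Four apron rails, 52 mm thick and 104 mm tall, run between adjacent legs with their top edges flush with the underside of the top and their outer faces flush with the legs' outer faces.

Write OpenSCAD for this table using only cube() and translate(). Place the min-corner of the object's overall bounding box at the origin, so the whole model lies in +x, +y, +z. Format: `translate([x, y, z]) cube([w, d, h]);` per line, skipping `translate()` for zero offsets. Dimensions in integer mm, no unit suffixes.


translate([0, 0, 658]) cube([1110, 993, 49]);
translate([14, 14, 0]) cube([52, 52, 658]);
translate([1044, 14, 0]) cube([52, 52, 658]);
translate([14, 927, 0]) cube([52, 52, 658]);
translate([1044, 927, 0]) cube([52, 52, 658]);
translate([66, 14, 554]) cube([978, 52, 104]);
translate([66, 927, 554]) cube([978, 52, 104]);
translate([14, 66, 554]) cube([52, 861, 104]);
translate([1044, 66, 554]) cube([52, 861, 104]);


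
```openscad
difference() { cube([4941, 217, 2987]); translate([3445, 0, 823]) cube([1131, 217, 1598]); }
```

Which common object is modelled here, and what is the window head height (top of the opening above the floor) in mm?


A wall with a window opening. The window head height is 2421 mm.

A wall with a rectangular opening subtracted — a window. Sill at z = 823, opening 1598 mm tall, so the head is at 823 + 1598 = 2421 mm.


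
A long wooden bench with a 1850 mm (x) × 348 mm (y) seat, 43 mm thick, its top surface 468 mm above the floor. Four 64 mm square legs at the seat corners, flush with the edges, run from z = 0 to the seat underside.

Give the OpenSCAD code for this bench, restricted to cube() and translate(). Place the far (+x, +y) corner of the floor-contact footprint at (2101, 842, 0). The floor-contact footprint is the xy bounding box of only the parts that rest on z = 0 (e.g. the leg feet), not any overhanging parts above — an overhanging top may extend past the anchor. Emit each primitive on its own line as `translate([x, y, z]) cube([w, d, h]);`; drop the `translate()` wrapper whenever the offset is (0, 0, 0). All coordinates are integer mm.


// leg_h = 468 − 43 = 425
translate([251, 494, 425]) cube([1850, 348, 43]);
translate([251, 494, 0]) cube([64, 64, 425]);
translate([251, 778, 0]) cube([64, 64, 425]);
translate([2037, 494, 0]) cube([64, 64, 425]);
translate([2037, 778, 0]) cube([64, 64, 425]);


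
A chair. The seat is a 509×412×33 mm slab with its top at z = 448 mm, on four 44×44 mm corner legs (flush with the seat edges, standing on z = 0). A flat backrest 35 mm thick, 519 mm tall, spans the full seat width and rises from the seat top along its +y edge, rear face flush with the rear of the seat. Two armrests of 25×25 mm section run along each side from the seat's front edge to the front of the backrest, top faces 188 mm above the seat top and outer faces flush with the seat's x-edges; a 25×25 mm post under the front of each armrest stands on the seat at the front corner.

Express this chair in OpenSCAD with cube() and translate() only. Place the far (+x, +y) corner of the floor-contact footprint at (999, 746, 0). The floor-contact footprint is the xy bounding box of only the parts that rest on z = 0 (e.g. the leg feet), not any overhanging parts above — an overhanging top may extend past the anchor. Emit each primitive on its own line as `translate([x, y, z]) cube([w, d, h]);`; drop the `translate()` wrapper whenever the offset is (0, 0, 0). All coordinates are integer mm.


// leg_h = 448 - 33 = 415
// arm post h = 188 - 25 = 163
translate([490, 334, 415]) cube([509, 412, 33]);
translate([490, 334, 0]) cube([44, 44, 415]);
translate([955, 334, 0]) cube([44, 44, 415]);
translate([490, 702, 0]) cube([44, 44, 415]);
translate([955, 702, 0]) cube([44, 44, 415]);
translate([490, 711, 448]) cube([509, 35, 519]);
translate([490, 334, 611]) cube([25, 377, 25]);
translate([974, 334, 611]) cube([25, 377, 25]);
translate([490, 334, 448]) cube([25, 25, 163]);
translate([974, 334, 448]) cube([25, 25, 163]);


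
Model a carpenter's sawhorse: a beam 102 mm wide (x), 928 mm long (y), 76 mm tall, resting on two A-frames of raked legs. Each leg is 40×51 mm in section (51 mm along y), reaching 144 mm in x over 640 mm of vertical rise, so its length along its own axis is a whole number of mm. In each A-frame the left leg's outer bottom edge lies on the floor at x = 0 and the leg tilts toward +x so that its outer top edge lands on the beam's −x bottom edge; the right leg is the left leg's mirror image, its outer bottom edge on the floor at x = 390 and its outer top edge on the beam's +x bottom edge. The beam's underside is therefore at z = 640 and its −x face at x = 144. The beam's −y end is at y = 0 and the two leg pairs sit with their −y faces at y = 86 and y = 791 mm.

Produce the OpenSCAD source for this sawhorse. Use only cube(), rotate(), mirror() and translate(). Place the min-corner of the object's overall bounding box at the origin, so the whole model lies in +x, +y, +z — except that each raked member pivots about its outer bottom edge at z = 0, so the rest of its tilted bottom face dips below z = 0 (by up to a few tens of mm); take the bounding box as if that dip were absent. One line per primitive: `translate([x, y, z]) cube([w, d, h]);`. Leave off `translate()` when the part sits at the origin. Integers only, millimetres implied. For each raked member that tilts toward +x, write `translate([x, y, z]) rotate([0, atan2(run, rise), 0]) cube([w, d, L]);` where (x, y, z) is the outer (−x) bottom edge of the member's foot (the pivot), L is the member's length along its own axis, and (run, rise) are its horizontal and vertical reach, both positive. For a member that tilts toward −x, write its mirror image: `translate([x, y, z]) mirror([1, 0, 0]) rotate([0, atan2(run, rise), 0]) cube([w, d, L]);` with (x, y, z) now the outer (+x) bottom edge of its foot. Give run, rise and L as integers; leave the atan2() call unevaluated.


translate([144, 0, 640]) cube([102, 928, 76]);
translate([0, 86, 0]) rotate([0, atan2(144, 640), 0]) cube([40, 51, 656]);
translate([390, 86, 0]) mirror([1, 0, 0]) rotate([0, atan2(144, 640), 0]) cube([40, 51, 656]);
translate([0, 791, 0]) rotate([0, atan2(144, 640), 0]) cube([40, 51, 656]);
translate([390, 791, 0]) mirror([1, 0, 0]) rotate([0, atan2(144, 640), 0]) cube([40, 51, 656]);


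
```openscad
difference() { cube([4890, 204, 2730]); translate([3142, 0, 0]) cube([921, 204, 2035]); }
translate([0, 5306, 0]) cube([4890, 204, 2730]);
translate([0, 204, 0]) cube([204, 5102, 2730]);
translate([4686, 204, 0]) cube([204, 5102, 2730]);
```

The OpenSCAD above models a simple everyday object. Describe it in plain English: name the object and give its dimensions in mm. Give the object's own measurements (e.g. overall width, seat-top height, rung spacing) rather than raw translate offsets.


A single room: four walls, each 2730 mm tall and 204 mm thick, enclosing an outside footprint 4890×5510 mm (x × y), no floor or roof. The front and back walls (−y and +y sides) run the full x-width; the side walls fit between their inner faces. A door opening 921 mm wide and 2035 mm tall is cut through the front wall from the floor up, its −x edge 3142 mm from the wall's −x end.


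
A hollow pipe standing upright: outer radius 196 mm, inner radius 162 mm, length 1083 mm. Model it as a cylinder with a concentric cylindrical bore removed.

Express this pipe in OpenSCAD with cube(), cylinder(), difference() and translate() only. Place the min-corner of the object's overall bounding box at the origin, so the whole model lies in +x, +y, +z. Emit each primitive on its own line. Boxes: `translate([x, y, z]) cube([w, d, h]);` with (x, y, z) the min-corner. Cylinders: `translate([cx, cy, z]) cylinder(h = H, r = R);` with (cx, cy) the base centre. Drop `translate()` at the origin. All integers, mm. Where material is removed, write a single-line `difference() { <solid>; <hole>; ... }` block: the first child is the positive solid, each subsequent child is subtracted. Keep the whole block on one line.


difference() { translate([196, 196, 0]) cylinder(h = 1083, r = 196); translate([196, 196, 0]) cylinder(h = 1083, r = 162); }


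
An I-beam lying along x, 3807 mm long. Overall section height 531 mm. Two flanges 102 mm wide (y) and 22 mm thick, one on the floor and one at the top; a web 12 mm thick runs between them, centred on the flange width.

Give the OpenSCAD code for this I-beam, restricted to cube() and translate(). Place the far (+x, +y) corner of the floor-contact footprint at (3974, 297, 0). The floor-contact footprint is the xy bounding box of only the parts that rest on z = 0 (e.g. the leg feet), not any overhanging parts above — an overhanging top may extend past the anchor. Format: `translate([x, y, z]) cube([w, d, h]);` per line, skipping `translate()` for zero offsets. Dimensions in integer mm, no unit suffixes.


translate([167, 195, 0]) cube([3807, 102, 22]);
translate([167, 240, 22]) cube([3807, 12, 487]);
translate([167, 195, 509]) cube([3807, 102, 22]);


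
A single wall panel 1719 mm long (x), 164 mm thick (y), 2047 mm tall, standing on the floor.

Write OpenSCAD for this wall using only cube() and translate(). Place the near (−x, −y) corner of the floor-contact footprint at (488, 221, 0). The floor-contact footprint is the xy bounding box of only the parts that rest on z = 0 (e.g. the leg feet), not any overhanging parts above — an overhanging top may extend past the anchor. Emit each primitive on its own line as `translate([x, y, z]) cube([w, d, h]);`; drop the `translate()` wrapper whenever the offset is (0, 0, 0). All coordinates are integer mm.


translate([488, 221, 0]) cube([1719, 164, 2047]);


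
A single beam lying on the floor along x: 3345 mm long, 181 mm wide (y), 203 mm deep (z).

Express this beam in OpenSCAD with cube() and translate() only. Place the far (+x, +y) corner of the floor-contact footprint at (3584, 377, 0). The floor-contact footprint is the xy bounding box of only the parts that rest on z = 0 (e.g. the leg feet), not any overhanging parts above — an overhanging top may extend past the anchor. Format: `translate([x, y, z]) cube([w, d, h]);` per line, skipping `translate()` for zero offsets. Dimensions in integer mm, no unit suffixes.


translate([239, 196, 0]) cube([3345, 181, 203]);


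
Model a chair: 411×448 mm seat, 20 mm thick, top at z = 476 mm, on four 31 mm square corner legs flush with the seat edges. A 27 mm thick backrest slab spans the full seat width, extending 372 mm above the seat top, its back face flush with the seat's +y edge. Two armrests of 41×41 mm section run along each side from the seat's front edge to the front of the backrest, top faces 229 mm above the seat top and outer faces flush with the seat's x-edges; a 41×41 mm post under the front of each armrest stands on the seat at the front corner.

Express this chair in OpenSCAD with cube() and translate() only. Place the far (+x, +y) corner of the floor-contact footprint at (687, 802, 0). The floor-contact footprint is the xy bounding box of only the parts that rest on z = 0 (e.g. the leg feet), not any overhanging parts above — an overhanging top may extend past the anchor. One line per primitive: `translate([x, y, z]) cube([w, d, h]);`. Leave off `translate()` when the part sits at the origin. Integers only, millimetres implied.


// leg_h = 476 - 20 = 456
// arm post h = 229 - 41 = 188
translate([276, 354, 456]) cube([411, 448, 20]);
translate([276, 354, 0]) cube([31, 31, 456]);
translate([656, 354, 0]) cube([31, 31, 456]);
translate([276, 771, 0]) cube([31, 31, 456]);
translate([656, 771, 0]) cube([31, 31, 456]);
translate([276, 775, 476]) cube([411, 27, 372]);
translate([276, 354, 664]) cube([41, 421, 41]);
translate([646, 354, 664]) cube([41, 421, 41]);
translate([276, 354, 476]) cube([41, 41, 188]);
translate([646, 354, 476]) cube([41, 41, 188]);


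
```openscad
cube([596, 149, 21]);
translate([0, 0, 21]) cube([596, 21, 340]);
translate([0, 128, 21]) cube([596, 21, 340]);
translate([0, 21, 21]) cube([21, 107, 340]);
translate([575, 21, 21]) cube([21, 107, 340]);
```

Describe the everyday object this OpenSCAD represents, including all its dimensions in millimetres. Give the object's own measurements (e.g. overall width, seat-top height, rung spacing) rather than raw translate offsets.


An open-topped rectangular box: outside dimensions 596×149×361 mm, with a uniform wall and base thickness of 21 mm. The base is a full 596×149 slab on the floor; four walls sit on top of the base. The front and back walls (the −y and +y sides) span the full width; the two side walls fit between them.


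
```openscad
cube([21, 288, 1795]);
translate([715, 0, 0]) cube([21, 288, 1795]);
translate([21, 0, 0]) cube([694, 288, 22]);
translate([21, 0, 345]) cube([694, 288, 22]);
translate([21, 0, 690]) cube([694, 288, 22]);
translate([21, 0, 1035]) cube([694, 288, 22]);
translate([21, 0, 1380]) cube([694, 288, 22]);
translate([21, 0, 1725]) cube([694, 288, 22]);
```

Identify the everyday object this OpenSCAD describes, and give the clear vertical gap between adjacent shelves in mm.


A bookshelf. The clear shelf gap is 323 mm.

Two tall side panels with 6 horizontal boards between them — a bookshelf. The first two shelf undersides are at z = 0 and z = 345; with shelf thickness 22, the clear gap is 345 − 0 − 22 = 323 mm.


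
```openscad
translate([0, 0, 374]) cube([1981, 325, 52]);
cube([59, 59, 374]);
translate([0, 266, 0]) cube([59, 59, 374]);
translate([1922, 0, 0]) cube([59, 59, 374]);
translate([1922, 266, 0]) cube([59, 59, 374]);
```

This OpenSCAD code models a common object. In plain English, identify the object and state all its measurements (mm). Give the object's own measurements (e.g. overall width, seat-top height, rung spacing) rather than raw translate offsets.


A bench: a 1981×325 mm seat slab, 52 mm thick, top at z = 426 mm, on four 59×59 mm square legs flush with the seat corners and standing on z = 0.


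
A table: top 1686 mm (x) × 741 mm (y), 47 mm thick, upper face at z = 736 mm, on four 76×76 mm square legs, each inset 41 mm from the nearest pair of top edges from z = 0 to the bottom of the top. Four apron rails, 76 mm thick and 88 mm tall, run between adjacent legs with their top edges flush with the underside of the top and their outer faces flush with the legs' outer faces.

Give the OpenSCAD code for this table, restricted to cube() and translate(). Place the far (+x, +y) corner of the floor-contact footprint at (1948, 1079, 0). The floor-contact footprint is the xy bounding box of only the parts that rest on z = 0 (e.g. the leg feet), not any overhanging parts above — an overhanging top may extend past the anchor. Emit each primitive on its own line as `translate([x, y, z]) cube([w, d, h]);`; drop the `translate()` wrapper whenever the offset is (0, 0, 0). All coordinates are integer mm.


translate([303, 379, 689]) cube([1686, 741, 47]);
translate([344, 420, 0]) cube([76, 76, 689]);
translate([1872, 420, 0]) cube([76, 76, 689]);
translate([344, 1003, 0]) cube([76, 76, 689]);
translate([1872, 1003, 0]) cube([76, 76, 689]);
translate([420, 420, 601]) cube([1452, 76, 88]);
translate([420, 1003, 601]) cube([1452, 76, 88]);
translate([344, 496, 601]) cube([76, 507, 88]);
translate([1872, 496, 601]) cube([76, 507, 88]);


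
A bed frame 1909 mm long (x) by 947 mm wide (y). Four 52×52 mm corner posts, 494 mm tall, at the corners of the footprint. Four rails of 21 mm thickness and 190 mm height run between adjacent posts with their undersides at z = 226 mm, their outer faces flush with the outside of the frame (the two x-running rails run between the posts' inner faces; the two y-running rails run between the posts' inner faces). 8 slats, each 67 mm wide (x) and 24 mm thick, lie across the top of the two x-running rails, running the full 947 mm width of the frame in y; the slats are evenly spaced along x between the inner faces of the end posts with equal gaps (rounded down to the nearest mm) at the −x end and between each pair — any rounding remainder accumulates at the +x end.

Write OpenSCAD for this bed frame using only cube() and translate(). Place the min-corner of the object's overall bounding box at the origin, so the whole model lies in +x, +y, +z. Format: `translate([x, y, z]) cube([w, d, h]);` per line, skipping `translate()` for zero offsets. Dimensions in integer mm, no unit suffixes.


// slat z = rail_z + rail_h = 226 + 190 = 416
// slat gap = ⌊(1805 − 8·67) / 9⌋ = 141
cube([52, 52, 494]);
translate([0, 895, 0]) cube([52, 52, 494]);
translate([1857, 0, 0]) cube([52, 52, 494]);
translate([1857, 895, 0]) cube([52, 52, 494]);
translate([52, 0, 226]) cube([1805, 21, 190]);
translate([52, 926, 226]) cube([1805, 21, 190]);
translate([0, 52, 226]) cube([21, 843, 190]);
translate([1888, 52, 226]) cube([21, 843, 190]);
translate([193, 0, 416]) cube([67, 947, 24]);
translate([401, 0, 416]) cube([67, 947, 24]);
translate([609, 0, 416]) cube([67, 947, 24]);
translate([817, 0, 416]) cube([67, 947, 24]);
translate([1025, 0, 416]) cube([67, 947, 24]);
translate([1233, 0, 416]) cube([67, 947, 24]);
translate([1441, 0, 416]) cube([67, 947, 24]);
translate([1649, 0, 416]) cube([67, 947, 24]);


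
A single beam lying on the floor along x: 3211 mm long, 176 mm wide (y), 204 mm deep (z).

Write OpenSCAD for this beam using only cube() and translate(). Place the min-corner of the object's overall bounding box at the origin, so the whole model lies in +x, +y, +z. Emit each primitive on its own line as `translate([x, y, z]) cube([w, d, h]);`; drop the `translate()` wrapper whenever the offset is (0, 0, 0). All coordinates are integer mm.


cube([3211, 176, 204]);


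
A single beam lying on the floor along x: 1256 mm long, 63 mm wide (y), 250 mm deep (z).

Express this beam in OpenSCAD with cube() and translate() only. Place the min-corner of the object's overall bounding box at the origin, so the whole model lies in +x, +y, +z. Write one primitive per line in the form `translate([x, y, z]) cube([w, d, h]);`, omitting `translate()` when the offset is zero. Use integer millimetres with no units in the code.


cube([1256, 63, 250]);


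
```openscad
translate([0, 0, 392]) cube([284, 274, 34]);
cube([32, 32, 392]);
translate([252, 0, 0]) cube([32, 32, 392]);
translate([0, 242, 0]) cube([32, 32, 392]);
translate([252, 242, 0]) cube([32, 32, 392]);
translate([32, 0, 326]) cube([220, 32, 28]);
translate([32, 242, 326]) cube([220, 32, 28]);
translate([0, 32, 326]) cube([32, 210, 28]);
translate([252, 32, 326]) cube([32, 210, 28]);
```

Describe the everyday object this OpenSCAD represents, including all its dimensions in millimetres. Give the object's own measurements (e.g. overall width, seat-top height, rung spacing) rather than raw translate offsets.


A simple wooden stool: a rectangular seat 284 mm (x) by 274 mm (y), 34 mm thick, top face at z = 426 mm, on four square legs, each 32×32 mm in cross-section. The legs rest on z = 0, each flush with a corner of the seat. Four stretchers, 32 mm wide and 28 mm tall, connect adjacent legs with their undersides at z = 326 mm, each running between the inner faces of the legs it joins and aligned with the legs' outer faces on the other axis.


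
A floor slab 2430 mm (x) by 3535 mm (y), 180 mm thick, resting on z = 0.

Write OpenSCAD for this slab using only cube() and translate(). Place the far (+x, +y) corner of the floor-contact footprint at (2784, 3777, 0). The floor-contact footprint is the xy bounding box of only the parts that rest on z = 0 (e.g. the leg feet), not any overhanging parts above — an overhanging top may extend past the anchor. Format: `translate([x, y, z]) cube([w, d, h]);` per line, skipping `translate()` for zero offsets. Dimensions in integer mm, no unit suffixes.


translate([354, 242, 0]) cube([2430, 3535, 180]);


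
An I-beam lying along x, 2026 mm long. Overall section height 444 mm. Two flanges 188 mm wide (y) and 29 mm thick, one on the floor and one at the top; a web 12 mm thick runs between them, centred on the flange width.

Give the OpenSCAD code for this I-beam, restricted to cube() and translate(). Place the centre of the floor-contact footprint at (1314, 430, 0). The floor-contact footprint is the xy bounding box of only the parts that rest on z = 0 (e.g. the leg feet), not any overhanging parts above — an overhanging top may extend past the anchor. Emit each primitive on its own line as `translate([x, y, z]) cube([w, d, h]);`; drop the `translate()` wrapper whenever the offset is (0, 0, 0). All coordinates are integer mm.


translate([301, 336, 0]) cube([2026, 188, 29]);
translate([301, 424, 29]) cube([2026, 12, 386]);
translate([301, 336, 415]) cube([2026, 188, 29]);


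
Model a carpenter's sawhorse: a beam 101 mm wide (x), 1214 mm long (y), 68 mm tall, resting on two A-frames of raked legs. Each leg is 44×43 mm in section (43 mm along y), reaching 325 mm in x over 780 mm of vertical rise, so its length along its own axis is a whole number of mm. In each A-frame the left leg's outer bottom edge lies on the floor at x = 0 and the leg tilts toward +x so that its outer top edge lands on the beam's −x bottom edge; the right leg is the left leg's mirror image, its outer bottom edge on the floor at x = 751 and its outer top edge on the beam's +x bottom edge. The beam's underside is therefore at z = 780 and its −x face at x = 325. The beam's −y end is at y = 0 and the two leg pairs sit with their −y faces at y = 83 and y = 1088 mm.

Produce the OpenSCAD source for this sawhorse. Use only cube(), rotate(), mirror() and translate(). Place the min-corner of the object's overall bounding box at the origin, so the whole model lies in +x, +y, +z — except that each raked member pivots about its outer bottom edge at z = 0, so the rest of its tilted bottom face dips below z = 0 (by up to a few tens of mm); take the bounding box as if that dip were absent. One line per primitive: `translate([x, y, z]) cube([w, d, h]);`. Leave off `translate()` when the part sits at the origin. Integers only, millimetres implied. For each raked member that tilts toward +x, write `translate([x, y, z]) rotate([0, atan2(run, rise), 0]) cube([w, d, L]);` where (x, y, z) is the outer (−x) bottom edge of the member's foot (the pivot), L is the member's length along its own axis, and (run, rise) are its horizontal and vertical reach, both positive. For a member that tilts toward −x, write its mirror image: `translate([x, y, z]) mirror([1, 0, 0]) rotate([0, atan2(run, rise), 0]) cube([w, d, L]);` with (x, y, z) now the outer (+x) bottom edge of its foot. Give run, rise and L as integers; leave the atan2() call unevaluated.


translate([325, 0, 780]) cube([101, 1214, 68]);
translate([0, 83, 0]) rotate([0, atan2(325, 780), 0]) cube([44, 43, 845]);
translate([751, 83, 0]) mirror([1, 0, 0]) rotate([0, atan2(325, 780), 0]) cube([44, 43, 845]);
translate([0, 1088, 0]) rotate([0, atan2(325, 780), 0]) cube([44, 43, 845]);
translate([751, 1088, 0]) mirror([1, 0, 0]) rotate([0, atan2(325, 780), 0]) cube([44, 43, 845]);


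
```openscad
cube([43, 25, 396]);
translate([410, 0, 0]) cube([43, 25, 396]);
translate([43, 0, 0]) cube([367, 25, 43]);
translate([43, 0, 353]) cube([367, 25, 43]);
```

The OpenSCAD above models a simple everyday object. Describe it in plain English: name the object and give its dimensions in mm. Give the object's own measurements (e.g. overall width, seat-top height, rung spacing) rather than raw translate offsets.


A rectangular picture frame lying in the x–z plane (depth along y). The opening is 367 mm wide (x) by 310 mm tall (z), surrounded by a border 43 mm wide on all four sides. The frame is 25 mm deep and is made of two full-height vertical stiles with two horizontal rails fitted between them.


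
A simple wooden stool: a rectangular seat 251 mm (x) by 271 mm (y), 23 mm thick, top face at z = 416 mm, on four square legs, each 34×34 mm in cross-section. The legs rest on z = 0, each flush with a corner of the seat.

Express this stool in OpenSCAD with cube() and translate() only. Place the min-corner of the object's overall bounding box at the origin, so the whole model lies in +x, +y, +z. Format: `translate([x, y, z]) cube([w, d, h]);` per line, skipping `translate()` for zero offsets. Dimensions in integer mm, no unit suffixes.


translate([0, 0, 393]) cube([251, 271, 23]);
cube([34, 34, 393]);
translate([217, 0, 0]) cube([34, 34, 393]);
translate([0, 237, 0]) cube([34, 34, 393]);
translate([217, 237, 0]) cube([34, 34, 393]);


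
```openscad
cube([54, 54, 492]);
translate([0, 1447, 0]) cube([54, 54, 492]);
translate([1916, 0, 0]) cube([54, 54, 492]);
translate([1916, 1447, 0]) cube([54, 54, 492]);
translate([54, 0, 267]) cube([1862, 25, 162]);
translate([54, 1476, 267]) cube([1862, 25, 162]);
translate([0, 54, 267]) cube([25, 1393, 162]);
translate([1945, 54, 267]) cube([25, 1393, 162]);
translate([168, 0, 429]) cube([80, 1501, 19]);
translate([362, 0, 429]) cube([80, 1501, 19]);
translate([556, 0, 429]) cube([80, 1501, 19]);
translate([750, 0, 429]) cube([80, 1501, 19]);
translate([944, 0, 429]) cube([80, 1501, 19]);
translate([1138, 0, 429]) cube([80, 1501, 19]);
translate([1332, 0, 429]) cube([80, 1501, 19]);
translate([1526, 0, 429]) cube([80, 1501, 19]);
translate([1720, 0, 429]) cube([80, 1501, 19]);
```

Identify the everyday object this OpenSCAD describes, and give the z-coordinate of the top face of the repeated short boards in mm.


A bed frame. The slat-top height is 448 mm.

Four posts, four rails, and a row of slats — a bed frame. Slats sit on the rails at z = 267 + 162 = 429; with slat thickness 19, the top is 448 mm.


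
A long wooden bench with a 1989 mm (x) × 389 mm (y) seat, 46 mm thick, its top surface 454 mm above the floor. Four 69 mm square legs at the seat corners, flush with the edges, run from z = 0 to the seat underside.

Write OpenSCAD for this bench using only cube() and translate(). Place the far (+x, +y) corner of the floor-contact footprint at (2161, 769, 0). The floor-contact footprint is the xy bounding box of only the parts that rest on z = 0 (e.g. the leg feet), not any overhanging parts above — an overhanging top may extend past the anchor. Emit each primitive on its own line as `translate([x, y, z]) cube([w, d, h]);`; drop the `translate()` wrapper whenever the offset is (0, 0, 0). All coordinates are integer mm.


translate([172, 380, 408]) cube([1989, 389, 46]);
translate([172, 380, 0]) cube([69, 69, 408]);
translate([172, 700, 0]) cube([69, 69, 408]);
translate([2092, 380, 0]) cube([69, 69, 408]);
translate([2092, 700, 0]) cube([69, 69, 408]);


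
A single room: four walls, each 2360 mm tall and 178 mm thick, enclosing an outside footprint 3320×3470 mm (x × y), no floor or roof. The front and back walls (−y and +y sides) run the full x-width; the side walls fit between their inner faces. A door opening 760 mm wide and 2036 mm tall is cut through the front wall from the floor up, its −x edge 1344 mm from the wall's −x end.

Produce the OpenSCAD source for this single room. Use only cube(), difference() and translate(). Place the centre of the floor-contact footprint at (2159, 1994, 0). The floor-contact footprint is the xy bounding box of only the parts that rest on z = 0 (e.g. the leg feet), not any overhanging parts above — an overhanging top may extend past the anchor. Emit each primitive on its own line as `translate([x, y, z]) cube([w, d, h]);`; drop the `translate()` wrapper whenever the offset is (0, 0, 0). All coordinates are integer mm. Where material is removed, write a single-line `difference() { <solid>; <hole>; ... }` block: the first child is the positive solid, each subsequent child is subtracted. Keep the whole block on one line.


difference() { translate([499, 259, 0]) cube([3320, 178, 2360]); translate([1843, 259, 0]) cube([760, 178, 2036]); }
translate([499, 3551, 0]) cube([3320, 178, 2360]);
translate([499, 437, 0]) cube([178, 3114, 2360]);
translate([3641, 437, 0]) cube([178, 3114, 2360]);


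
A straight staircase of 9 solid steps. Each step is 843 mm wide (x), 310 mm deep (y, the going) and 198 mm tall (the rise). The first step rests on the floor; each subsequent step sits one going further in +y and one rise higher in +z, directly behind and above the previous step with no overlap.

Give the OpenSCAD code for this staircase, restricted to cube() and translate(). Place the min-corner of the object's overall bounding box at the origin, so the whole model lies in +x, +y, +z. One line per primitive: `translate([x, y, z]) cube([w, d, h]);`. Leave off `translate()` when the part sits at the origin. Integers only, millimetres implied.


cube([843, 310, 198]);
translate([0, 310, 198]) cube([843, 310, 198]);
translate([0, 620, 396]) cube([843, 310, 198]);
translate([0, 930, 594]) cube([843, 310, 198]);
translate([0, 1240, 792]) cube([843, 310, 198]);
translate([0, 1550, 990]) cube([843, 310, 198]);
translate([0, 1860, 1188]) cube([843, 310, 198]);
translate([0, 2170, 1386]) cube([843, 310, 198]);
translate([0, 2480, 1584]) cube([843, 310, 198]);


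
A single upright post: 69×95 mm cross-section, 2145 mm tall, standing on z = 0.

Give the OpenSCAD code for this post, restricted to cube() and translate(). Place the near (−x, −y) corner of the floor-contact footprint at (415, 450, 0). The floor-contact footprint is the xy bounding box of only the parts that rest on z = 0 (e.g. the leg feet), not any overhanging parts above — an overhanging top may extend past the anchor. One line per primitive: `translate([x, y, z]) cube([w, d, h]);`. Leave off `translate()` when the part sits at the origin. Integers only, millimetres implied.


translate([415, 450, 0]) cube([69, 95, 2145]);


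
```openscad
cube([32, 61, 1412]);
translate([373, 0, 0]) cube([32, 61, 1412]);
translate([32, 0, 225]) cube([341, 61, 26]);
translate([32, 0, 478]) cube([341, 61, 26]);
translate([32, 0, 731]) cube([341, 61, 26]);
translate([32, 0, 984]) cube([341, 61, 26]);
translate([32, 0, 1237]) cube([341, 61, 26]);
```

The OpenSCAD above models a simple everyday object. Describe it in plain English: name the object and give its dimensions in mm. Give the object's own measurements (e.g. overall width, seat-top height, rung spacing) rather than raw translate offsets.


A straight ladder. Two 32×61 mm vertical rails, 1412 mm tall, stand 405 mm apart (outside-to-outside) with their front faces coplanar on the −y side. 5 rungs, each 61 mm deep and 26 mm tall, span between the inner faces of the rails, front faces flush with the rails. The lowest rung's underside is at z = 225 mm and rungs are spaced 253 mm apart (underside to underside).


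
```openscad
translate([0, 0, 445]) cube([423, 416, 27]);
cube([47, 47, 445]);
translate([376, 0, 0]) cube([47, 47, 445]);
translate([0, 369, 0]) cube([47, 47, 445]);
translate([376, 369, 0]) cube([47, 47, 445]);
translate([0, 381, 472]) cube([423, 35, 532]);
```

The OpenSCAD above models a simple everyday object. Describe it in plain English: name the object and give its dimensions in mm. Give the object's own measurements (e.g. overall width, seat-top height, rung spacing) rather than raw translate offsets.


A chair. The seat is a 423×416×27 mm slab with its top at z = 472 mm, on four 47×47 mm corner legs (flush with the seat edges, standing on z = 0). A flat backrest 35 mm thick, 532 mm tall, spans the full seat width and rises from the seat top along its +y edge, rear face flush with the rear of the seat.


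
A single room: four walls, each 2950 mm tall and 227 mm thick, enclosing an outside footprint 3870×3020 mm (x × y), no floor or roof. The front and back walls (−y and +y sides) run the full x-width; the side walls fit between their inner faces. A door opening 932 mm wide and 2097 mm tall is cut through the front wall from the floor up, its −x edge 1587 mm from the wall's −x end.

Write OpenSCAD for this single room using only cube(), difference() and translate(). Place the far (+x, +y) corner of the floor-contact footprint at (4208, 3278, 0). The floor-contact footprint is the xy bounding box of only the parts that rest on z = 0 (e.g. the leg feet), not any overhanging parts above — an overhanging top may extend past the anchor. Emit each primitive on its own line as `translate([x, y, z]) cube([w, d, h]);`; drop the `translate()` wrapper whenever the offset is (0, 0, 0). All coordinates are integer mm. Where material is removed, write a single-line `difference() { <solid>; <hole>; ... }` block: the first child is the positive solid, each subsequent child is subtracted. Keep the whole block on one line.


difference() { translate([338, 258, 0]) cube([3870, 227, 2950]); translate([1925, 258, 0]) cube([932, 227, 2097]); }
translate([338, 3051, 0]) cube([3870, 227, 2950]);
translate([338, 485, 0]) cube([227, 2566, 2950]);
translate([3981, 485, 0]) cube([227, 2566, 2950]);


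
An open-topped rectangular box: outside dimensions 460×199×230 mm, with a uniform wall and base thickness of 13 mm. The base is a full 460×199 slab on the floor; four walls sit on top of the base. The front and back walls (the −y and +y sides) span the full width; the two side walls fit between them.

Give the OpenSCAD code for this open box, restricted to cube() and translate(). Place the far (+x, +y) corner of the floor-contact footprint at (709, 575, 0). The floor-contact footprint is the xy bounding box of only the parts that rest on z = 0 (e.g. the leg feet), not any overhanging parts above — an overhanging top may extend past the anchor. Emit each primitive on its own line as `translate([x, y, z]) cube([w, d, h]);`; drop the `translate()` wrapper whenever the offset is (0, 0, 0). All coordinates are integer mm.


translate([249, 376, 0]) cube([460, 199, 13]);
translate([249, 376, 13]) cube([460, 13, 217]);
translate([249, 562, 13]) cube([460, 13, 217]);
translate([249, 389, 13]) cube([13, 173, 217]);
translate([696, 389, 13]) cube([13, 173, 217]);


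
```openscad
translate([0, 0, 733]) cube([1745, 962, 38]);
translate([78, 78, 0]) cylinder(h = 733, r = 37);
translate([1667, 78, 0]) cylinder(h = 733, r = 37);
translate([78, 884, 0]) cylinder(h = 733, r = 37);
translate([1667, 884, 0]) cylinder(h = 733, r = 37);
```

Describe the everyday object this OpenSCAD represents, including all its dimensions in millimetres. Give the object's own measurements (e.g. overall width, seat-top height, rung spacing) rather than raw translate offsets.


A rectangular dining table. The top is 1745×962×38 mm with its upper surface at z = 771 mm. It stands on four round legs of 74 mm diameter, each leg's bounding box inset 41 mm from the nearest pair of top edges, running from the floor to the underside of the top.


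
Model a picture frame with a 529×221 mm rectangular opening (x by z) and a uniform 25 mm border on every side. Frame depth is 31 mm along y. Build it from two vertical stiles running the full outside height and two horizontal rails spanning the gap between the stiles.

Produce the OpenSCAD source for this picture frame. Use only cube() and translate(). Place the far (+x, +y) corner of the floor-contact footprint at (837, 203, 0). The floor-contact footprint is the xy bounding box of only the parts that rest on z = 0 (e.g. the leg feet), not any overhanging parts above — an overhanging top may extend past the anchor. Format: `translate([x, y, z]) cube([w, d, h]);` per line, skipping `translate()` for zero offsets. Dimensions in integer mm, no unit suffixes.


translate([258, 172, 0]) cube([25, 31, 271]);
translate([812, 172, 0]) cube([25, 31, 271]);
translate([283, 172, 0]) cube([529, 31, 25]);
translate([283, 172, 246]) cube([529, 31, 25]);
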